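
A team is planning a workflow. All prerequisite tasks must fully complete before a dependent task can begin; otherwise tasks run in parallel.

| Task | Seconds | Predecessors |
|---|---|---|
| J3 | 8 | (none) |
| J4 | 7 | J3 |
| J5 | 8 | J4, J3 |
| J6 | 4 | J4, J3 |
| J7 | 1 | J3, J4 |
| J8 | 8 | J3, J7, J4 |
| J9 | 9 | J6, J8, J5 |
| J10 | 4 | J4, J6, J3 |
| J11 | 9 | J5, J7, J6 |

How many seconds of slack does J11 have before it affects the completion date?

1

Critical path: J3→J4→J7→J8→J9 = 8+7+1+8+9 = 33, so the finish is 33 seconds.
J11 finishes as early as 32 and must finish by 33.
So J11 can slip 33 − 32 = 1 second.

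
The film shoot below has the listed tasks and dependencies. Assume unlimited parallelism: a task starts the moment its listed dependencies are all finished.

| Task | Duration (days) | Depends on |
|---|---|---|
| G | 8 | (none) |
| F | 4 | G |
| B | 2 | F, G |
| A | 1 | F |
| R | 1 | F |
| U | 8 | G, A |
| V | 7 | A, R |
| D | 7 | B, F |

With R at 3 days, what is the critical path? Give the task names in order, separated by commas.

G, F, R, V

The binding path is G→F→B→D = 8+4+2+7 = 21; finish at 21 days.
R is off the critical path — its longest chain is 20 days, giving 1 of slack.
Now G→F→R→V = 8+4+3+7 = 22 is longest, so the finish becomes 22 days.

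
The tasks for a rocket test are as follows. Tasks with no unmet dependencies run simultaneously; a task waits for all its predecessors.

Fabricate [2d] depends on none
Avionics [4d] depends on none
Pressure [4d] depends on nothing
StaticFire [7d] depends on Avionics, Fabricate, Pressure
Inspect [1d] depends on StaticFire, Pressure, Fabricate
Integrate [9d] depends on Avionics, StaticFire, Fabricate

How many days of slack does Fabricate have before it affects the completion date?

Avionics→StaticFire→Integrate = 4+7+9 = 20 sets the makespan at 20 days.
The longest chain containing Fabricate totals 18 days.
So Fabricate can slip 4 − 2 = 2 days.

2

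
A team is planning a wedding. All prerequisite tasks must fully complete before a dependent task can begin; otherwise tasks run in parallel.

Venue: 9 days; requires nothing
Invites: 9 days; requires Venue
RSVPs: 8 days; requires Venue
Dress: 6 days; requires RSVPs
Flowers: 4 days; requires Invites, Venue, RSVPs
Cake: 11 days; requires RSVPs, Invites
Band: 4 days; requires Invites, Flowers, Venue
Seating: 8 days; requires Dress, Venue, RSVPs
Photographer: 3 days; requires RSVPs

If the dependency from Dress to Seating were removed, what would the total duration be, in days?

29

Original critical path: Venue→RSVPs→Dress→Seating = 9+8+6+8 = 31 ⇒ 31 days.
Without Dress→Seating, Seating's earliest start moves from 23 to 17.
After: Venue→Invites→Cake = 9+9+11 = 29 → 29 days.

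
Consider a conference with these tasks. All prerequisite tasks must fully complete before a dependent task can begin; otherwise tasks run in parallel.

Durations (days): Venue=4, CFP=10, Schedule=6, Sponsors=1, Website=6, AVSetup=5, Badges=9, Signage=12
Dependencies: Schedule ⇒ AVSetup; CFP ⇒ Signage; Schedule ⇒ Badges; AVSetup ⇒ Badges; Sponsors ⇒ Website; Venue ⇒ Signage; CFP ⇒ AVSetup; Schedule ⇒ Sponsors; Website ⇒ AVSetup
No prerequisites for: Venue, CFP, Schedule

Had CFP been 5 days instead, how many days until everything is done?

27

Actual critical path: Schedule→Sponsors→Website→AVSetup→Badges = 6+1+6+5+9 = 27 ⇒ 27 days.
CFP has 3 days of float (longest path through it is 24).
That remains the longest chain; total 27 days.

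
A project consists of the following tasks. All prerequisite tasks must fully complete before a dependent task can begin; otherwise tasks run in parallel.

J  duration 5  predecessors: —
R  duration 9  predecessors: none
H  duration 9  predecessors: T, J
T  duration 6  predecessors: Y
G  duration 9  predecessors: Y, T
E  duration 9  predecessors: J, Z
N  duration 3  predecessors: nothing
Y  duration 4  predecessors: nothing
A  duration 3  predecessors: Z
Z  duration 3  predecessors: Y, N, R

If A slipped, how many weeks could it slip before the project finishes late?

6

R→Z→E = 9+3+9 = 21 sets the makespan at 21 weeks.
Longest path through A: 15 weeks (earliest finish 15, latest finish 21).
So A can slip 21 − 15 = 6 weeks.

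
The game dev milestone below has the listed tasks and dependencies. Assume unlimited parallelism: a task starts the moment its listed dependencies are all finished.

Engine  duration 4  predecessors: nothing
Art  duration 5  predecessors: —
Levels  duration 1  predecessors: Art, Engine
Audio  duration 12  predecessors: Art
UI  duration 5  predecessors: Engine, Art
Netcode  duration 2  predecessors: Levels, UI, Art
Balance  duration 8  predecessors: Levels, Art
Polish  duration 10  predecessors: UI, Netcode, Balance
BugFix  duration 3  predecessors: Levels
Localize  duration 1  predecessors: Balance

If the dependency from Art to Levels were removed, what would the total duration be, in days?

Before: longest chain Art→Levels→Balance→Polish = 5+1+8+10 = 24, finish 24.
Without Art→Levels, Levels's earliest start moves from 5 to 4.
After: Engine→Levels→Balance→Polish = 4+1+8+10 = 23 → 23 days.

23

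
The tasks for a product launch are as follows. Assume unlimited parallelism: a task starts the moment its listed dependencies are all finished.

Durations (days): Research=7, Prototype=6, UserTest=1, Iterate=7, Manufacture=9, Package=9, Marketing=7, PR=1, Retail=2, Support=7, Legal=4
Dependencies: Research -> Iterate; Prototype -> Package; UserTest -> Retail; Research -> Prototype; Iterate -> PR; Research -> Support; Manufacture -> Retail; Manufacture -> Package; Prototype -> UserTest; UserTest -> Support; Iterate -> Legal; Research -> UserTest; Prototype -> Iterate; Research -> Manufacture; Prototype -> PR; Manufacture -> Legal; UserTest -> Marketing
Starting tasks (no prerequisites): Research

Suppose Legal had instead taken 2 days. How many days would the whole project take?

Critical path before the change: Research→Manufacture→Package = 7+9+9 = 25 giving 25 days.
The longest path through Legal is only 24 days, so Legal has float 1.
That remains the longest chain; total 25 days.

25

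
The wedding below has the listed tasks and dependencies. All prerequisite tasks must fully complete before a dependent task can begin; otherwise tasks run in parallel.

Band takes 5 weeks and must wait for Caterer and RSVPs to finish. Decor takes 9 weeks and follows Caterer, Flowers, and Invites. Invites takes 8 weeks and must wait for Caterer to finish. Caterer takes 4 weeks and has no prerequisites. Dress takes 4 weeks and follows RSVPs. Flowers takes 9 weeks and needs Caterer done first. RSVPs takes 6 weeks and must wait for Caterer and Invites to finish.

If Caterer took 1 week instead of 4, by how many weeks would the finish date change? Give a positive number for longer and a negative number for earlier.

Actual critical path: Caterer→Invites→RSVPs→Band = 4+8+6+5 = 23 ⇒ 23 weeks.
Caterer lies on that path, so at 1 week the path becomes 20 weeks.
No other chain overtakes it, so the finish is 20 weeks.
Change in finish: 20 − 23 = -3 weeks.

-3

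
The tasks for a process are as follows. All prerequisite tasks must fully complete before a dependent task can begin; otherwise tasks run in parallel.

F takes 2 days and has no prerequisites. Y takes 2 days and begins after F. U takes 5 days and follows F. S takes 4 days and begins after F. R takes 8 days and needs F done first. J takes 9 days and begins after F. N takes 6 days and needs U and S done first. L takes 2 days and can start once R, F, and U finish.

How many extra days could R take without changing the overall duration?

1

Critical path: F→U→N = 2+5+6 = 13, so the finish is 13 days.
Longest path through R: 12 days (earliest finish 10, latest finish 11).
Slack of R = 3 − 2 = 1 day.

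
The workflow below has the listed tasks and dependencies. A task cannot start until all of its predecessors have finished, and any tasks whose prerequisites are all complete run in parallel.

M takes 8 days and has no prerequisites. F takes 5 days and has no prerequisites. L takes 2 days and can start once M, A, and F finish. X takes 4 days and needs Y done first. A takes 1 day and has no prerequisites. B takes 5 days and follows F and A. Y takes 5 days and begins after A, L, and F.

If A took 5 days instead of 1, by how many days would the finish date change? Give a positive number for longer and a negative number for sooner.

0

Baseline: M→L→Y→X = 8+2+5+4 = 19 → 19 days.
The longest path through A is only 12 days, so A has float 7.
That remains the longest chain; total 19 days.
Change in finish: 19 − 19 = +0 days.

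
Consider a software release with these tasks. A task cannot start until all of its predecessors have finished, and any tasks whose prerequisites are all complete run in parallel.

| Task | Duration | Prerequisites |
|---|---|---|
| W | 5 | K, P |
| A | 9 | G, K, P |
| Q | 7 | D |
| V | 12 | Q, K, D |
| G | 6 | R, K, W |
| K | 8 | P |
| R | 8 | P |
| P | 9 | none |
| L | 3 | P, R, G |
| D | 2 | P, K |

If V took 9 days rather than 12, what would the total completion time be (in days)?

37

The binding path is P→K→D→Q→V = 9+8+2+7+12 = 38; finish at 38 days.
Since V is critical, the -3 change carries straight to that chain (now 35 days).
New critical path: P→K→W→G→A = 9+8+5+6+9 = 37 ⇒ 37 days.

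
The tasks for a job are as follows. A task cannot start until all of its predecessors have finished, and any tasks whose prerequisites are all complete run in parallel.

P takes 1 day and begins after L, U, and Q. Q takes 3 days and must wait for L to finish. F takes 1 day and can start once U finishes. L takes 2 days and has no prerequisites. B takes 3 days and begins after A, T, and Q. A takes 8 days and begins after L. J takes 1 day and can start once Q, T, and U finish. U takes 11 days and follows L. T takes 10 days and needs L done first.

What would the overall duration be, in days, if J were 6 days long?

As given, the longest chain is L→T→B = 2+10+3 = 15, so the finish is 15 days.
J is off the critical path — its longest chain is 14 days, giving 1 of slack.
The binding chain switches to L→U→J = 2+11+6 = 19; finish 19 days.

19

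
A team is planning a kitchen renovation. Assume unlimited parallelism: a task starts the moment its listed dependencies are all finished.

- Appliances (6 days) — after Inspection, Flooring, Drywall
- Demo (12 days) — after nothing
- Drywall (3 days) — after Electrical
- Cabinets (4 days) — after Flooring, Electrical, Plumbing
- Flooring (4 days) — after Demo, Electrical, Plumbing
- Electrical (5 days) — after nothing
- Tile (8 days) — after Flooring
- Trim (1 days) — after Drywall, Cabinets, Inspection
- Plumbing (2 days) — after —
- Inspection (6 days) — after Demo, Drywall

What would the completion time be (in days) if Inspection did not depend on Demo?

24

Before: longest chain Demo→Flooring→Tile = 12+4+8 = 24, finish 24.
Without Demo→Inspection, Inspection's earliest start moves from 12 to 8.
New critical path: Demo→Flooring→Tile = 12+4+8 = 24 ⇒ 24 days.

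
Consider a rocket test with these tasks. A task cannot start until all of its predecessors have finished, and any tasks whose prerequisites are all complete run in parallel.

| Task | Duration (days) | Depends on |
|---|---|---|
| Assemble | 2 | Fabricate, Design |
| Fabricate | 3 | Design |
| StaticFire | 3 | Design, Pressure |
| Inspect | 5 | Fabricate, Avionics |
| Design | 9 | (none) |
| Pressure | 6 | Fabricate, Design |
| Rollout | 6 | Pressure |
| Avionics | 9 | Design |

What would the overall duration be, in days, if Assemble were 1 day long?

Baseline: Design→Fabricate→Pressure→Rollout = 9+3+6+6 = 24 → 24 days.
Assemble has 10 days of float (longest path through it is 14).
The critical path is still Design→Fabricate→Pressure→Rollout; finish is now 24 days.

24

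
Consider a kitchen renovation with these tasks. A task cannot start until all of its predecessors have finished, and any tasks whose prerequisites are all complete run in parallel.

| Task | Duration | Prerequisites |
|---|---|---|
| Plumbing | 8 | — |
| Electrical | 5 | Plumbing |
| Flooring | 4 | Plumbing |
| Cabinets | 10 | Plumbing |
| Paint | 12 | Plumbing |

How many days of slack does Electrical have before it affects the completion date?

7

Plumbing→Paint = 8+12 = 20 sets the makespan at 20 days.
Longest path through Electrical: 13 days (earliest finish 13, latest finish 20).
So Electrical can slip 20 − 13 = 7 days.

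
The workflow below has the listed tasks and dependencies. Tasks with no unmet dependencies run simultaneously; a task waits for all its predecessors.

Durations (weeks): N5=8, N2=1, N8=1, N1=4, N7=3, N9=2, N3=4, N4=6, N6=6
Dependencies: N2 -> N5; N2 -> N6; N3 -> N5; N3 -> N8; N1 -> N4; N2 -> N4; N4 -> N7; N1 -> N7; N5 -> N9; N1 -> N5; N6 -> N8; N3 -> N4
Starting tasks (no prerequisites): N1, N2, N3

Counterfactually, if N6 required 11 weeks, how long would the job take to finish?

14

Baseline: N1→N5→N9 = 4+8+2 = 14 → 14 weeks.
N6 is off the critical path — its longest chain is 8 weeks, giving 6 of slack.
The critical path is still N1→N5→N9; finish is now 14 weeks.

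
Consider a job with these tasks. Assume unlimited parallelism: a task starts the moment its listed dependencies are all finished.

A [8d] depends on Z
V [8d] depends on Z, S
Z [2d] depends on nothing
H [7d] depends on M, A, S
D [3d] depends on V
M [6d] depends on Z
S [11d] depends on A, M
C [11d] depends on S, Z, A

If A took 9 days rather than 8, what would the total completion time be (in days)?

Actual critical path: Z→A→S→V→D = 2+8+11+8+3 = 32 ⇒ 32 days.
A lies on that path, so at 9 days the path becomes 33 days.
No other chain overtakes it, so the finish is 33 days.

33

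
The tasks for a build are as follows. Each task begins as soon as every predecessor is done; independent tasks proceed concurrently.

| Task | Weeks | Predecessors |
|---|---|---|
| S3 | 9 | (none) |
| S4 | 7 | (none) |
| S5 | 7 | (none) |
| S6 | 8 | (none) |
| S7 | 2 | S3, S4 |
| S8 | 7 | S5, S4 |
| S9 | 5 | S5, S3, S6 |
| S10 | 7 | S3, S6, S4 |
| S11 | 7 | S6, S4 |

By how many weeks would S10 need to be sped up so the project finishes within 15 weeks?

1

Current finish: 16 weeks; target: 15.
S10 is on every critical path, so each week cut from S10 cuts the finish by one (this holds down to a finish of 15).
Need 16 − 15 = 1 week off S10 → S10 becomes 6 weeks, finish becomes 15.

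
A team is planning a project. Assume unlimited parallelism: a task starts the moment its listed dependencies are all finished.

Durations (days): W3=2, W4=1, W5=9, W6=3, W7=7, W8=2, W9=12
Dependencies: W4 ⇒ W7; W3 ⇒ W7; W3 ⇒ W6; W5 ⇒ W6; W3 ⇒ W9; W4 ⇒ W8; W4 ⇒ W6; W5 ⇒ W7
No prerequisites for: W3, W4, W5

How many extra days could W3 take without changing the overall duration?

2

W5→W7 = 9+7 = 16 sets the makespan at 16 days.
The longest chain containing W3 totals 14 days.
Float = 16 − 14 = 2.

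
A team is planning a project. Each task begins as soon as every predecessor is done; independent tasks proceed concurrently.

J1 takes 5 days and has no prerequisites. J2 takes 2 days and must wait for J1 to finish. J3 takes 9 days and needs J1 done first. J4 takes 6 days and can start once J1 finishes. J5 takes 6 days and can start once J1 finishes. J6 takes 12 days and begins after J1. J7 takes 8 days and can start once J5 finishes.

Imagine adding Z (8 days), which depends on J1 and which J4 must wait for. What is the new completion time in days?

19

Originally the project takes 19 days.
With Z inserted, J4 now waits for max(J1, Z).
New critical path: J1→Z→J4 = 5+8+6 = 19 ⇒ 19 days.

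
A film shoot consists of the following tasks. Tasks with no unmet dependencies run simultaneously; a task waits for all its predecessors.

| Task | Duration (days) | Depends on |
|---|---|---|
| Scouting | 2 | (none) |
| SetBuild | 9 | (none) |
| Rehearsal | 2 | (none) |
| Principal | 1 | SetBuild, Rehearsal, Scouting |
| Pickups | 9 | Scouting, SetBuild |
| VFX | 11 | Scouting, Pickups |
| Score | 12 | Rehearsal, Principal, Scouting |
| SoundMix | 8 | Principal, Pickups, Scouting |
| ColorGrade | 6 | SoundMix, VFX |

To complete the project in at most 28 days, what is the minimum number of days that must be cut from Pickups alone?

Current finish: 35 days; target: 28.
Pickups is on every critical path, so each day cut from Pickups cuts the finish by one (this holds down to a finish of 27).
Need 35 − 28 = 7 days off Pickups → Pickups becomes 2 days, finish becomes 28.

7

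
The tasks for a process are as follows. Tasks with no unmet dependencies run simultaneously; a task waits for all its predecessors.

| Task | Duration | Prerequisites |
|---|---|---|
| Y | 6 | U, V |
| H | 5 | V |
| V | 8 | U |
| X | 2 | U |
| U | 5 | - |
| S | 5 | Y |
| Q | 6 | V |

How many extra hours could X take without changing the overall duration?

17

The longest chain is U→V→Y→S = 5+8+6+5 = 24; overall finish 24 hours.
The longest chain containing X totals 7 hours.
Float = 24 − 7 = 17.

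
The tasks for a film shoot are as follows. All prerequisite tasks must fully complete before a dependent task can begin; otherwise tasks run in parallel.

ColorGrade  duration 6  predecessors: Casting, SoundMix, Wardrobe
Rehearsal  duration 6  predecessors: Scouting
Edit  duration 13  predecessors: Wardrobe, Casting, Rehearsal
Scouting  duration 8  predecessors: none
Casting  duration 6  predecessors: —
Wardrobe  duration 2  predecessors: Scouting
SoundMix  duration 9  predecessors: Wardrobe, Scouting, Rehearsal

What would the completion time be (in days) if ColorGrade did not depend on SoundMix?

With the dependency in place, Scouting→Rehearsal→SoundMix→ColorGrade = 8+6+9+6 = 29 sets the finish at 29 days.
Without SoundMix→ColorGrade, ColorGrade's earliest start moves from 23 to 10.
The longest chain is now Scouting→Rehearsal→Edit = 8+6+13 = 27, so the job takes 27 days.

27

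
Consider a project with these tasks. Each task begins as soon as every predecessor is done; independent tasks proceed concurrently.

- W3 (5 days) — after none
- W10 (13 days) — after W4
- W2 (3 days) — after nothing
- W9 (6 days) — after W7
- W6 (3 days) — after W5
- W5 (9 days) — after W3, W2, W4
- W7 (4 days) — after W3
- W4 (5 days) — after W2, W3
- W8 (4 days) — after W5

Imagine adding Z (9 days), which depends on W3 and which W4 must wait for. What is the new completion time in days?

Originally the schedule takes 23 days.
With Z inserted, W4 now waits for max(W2, W3, Z).
New critical path: W3→Z→W4→W5→W8 = 5+9+5+9+4 = 32 ⇒ 32 days.

32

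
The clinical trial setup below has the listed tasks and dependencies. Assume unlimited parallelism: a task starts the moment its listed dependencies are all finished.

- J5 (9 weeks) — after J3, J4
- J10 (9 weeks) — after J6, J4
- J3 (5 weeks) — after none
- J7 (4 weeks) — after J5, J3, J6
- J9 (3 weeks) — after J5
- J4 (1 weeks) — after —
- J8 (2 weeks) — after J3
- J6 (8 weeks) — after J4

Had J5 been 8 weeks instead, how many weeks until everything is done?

18

Baseline: J3→J5→J7 = 5+9+4 = 18 → 18 weeks.
J5 lies on that path, so at 8 weeks the path becomes 17 weeks.
New critical path: J4→J6→J10 = 1+8+9 = 18 ⇒ 18 weeks.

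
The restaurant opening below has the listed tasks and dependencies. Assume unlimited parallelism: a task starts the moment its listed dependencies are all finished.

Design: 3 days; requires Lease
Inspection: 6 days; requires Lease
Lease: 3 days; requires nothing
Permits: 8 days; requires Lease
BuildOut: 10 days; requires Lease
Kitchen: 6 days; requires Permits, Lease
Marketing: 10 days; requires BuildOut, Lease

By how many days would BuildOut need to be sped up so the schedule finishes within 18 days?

5

Current finish: 23 days; target: 18.
BuildOut is on every critical path, so each day cut from BuildOut cuts the finish by one (this holds down to a finish of 17).
Need 23 − 18 = 5 days off BuildOut → BuildOut becomes 5 days, finish becomes 18.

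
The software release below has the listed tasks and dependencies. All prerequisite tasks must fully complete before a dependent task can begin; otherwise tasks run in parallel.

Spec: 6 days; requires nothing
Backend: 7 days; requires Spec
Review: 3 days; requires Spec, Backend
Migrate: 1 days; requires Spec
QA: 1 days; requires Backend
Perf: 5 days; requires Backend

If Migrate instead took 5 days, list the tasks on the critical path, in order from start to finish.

Actual critical path: Spec→Backend→Perf = 6+7+5 = 18 ⇒ 18 days.
Migrate is off the critical path — its longest chain is 7 days, giving 11 of slack.
The critical path is still Spec→Backend→Perf; finish is now 18 days.

Spec, Backend, Perf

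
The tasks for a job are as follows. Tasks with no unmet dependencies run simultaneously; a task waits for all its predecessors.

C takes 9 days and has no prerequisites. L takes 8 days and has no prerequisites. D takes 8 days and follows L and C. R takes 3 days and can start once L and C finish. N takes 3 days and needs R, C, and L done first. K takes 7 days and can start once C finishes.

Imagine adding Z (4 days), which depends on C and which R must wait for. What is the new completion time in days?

Originally the schedule takes 17 days.
With Z inserted, R now waits for max(L, C, Z).
New critical path: C→Z→R→N = 9+4+3+3 = 19 ⇒ 19 days.

19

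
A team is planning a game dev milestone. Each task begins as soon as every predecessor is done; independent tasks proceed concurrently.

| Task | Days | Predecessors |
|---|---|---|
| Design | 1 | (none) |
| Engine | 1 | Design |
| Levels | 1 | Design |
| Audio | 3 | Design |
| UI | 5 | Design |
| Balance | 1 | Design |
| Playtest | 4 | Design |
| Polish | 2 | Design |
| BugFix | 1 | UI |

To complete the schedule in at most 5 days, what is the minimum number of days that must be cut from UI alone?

Current finish: 7 days; target: 5.
UI is on every critical path, so each day cut from UI cuts the finish by one (this holds down to a finish of 5).
Need 7 − 5 = 2 days off UI → UI becomes 3 days, finish becomes 5.

2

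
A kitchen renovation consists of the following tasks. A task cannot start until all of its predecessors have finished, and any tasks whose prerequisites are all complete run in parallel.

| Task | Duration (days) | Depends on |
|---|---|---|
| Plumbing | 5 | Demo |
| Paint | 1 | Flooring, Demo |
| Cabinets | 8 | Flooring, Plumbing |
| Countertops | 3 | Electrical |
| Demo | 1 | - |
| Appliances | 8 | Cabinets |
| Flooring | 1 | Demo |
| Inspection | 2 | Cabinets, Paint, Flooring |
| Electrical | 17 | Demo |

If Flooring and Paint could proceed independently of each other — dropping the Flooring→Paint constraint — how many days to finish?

With the dependency in place, Demo→Plumbing→Cabinets→Appliances = 1+5+8+8 = 22 sets the finish at 22 days.
Without Flooring→Paint, Paint's earliest start moves from 2 to 1.
After: Demo→Plumbing→Cabinets→Appliances = 1+5+8+8 = 22 → 22 days.

22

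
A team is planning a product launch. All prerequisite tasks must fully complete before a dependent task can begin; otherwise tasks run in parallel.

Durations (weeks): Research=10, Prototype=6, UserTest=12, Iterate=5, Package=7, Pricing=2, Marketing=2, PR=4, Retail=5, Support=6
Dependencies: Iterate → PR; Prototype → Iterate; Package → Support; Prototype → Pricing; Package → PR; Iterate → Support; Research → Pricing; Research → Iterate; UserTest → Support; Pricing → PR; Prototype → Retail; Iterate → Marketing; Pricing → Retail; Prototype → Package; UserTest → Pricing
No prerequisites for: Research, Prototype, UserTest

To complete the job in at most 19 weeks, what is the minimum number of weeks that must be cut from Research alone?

2

Current finish: 21 weeks; target: 19.
Research is on every critical path, so each week cut from Research cuts the finish by one (this holds down to a finish of 19).
Need 21 − 19 = 2 weeks off Research → Research becomes 8 weeks, finish becomes 19.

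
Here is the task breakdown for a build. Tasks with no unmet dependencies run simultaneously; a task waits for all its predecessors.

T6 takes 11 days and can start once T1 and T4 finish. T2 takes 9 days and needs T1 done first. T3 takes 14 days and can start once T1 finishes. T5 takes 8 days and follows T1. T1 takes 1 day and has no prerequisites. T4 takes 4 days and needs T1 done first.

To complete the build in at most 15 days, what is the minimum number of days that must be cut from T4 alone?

1

Current finish: 16 days; target: 15.
T4 is on every critical path, so each day cut from T4 cuts the finish by one (this holds down to a finish of 15).
Need 16 − 15 = 1 day off T4 → T4 becomes 3 days, finish becomes 15.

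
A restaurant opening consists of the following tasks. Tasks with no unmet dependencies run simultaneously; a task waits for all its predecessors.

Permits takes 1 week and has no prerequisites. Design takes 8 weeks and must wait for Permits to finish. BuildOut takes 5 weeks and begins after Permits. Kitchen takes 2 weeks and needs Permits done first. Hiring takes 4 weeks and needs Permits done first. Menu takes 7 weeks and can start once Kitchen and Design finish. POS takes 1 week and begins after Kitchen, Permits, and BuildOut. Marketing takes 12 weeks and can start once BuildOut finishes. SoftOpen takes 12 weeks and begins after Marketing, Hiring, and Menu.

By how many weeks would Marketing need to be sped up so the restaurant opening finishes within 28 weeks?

Current finish: 30 weeks; target: 28.
Marketing is on every critical path, so each week cut from Marketing cuts the finish by one (this holds down to a finish of 28).
Need 30 − 28 = 2 weeks off Marketing → Marketing becomes 10 weeks, finish becomes 28.

2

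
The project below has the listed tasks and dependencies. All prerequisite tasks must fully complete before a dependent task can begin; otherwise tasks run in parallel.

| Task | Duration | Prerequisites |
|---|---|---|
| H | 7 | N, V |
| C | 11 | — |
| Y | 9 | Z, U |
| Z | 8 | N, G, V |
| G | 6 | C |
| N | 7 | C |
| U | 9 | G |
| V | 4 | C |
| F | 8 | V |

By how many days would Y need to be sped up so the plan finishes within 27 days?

8

Current finish: 35 days; target: 27.
Y is on every critical path, so each day cut from Y cuts the finish by one (this holds down to a finish of 27).
Need 35 − 27 = 8 days off Y → Y becomes 1 day, finish becomes 27.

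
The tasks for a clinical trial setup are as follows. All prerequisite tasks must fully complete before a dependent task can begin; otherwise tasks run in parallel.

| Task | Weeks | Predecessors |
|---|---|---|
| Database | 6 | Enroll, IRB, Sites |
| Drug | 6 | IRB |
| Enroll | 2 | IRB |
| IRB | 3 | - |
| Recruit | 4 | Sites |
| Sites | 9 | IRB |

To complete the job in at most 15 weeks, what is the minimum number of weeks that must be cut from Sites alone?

3

Current finish: 18 weeks; target: 15.
Sites is on every critical path, so each week cut from Sites cuts the finish by one (this holds down to a finish of 11).
Need 18 − 15 = 3 weeks off Sites → Sites becomes 6 weeks, finish becomes 15.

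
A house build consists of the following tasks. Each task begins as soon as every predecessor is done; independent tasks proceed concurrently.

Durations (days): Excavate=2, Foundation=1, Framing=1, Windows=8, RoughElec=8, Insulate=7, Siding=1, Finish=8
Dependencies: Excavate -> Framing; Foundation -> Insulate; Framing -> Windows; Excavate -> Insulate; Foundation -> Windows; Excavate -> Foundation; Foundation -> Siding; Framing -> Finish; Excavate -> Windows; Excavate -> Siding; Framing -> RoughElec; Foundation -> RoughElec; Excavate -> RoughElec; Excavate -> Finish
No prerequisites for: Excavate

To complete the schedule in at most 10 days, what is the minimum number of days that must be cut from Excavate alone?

1

Current finish: 11 days; target: 10.
Excavate is on every critical path, so each day cut from Excavate cuts the finish by one (this holds down to a finish of 10).
Need 11 − 10 = 1 day off Excavate → Excavate becomes 1 day, finish becomes 10.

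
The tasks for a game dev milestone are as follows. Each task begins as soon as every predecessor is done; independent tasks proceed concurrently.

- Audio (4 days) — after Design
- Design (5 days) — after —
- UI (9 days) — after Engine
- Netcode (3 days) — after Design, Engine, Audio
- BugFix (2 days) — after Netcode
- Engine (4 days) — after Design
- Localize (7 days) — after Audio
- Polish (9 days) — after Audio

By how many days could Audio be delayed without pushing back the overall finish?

0

The longest chain is Design→Engine→UI = 5+4+9 = 18; overall finish 18 days.
The longest chain containing Audio totals 18 days.
Float = 18 − 18 = 0.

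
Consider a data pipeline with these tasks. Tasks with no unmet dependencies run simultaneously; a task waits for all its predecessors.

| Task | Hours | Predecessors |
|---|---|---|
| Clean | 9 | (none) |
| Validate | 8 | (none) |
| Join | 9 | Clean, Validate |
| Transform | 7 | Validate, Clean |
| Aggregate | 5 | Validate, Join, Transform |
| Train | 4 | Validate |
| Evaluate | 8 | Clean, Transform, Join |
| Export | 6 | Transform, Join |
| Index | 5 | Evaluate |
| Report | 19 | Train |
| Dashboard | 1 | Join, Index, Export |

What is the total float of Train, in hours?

1

Critical path: Clean→Join→Evaluate→Index→Dashboard = 9+9+8+5+1 = 32, so the finish is 32 hours.
Longest path through Train: 31 hours (earliest finish 12, latest finish 13).
Slack of Train = 9 − 8 = 1 hour.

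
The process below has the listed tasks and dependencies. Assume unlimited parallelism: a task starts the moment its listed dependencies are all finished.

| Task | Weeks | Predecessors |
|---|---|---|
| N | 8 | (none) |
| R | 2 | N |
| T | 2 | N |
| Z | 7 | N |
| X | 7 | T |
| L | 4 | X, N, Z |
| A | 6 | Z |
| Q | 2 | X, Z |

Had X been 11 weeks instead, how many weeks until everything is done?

As given, the longest chain is N→T→X→L = 8+2+7+4 = 21, so the finish is 21 weeks.
Since X is critical, the +4 change carries straight to that chain (now 25 weeks).
That remains the longest chain; total 25 weeks.

25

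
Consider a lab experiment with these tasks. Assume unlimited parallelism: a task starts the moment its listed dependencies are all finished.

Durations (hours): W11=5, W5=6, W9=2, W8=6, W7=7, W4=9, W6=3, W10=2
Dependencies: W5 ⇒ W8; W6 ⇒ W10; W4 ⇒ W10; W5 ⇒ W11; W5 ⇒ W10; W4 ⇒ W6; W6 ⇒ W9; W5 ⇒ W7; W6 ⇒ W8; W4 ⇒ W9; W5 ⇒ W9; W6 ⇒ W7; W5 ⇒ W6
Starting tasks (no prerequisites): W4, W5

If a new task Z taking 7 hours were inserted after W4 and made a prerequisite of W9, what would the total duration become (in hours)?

19

Originally the plan takes 19 hours.
With Z inserted, W9 now waits for max(W6, W4, W5, Z).
New critical path: W4→W6→W7 = 9+3+7 = 19 ⇒ 19 hours.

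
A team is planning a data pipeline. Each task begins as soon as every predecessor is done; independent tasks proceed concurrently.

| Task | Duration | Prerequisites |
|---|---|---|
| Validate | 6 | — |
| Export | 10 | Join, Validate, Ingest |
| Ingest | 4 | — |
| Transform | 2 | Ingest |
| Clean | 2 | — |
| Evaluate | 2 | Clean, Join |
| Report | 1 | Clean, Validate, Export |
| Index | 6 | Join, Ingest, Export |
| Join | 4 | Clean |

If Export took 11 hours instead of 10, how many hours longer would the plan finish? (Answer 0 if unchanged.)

1

Critical path before the change: Clean→Join→Export→Index = 2+4+10+6 = 22 giving 22 hours.
Export lies on that path, so at 11 hours the path becomes 23 hours.
No other chain overtakes it, so the finish is 23 hours.
Change in finish: 23 − 22 = +1 hours.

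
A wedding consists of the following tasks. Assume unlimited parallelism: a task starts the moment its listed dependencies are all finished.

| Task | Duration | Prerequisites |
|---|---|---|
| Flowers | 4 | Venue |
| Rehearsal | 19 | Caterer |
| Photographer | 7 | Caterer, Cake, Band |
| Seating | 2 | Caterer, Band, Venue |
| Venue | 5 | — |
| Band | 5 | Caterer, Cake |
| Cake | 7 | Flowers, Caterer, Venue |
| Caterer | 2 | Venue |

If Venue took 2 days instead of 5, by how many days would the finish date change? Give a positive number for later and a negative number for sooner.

-3

Actual critical path: Venue→Flowers→Cake→Band→Photographer = 5+4+7+5+7 = 28 ⇒ 28 days.
Venue is on the critical path; changing it to 2 makes that path 25 days.
No other chain overtakes it, so the finish is 25 days.
Change in finish: 25 − 28 = -3 days.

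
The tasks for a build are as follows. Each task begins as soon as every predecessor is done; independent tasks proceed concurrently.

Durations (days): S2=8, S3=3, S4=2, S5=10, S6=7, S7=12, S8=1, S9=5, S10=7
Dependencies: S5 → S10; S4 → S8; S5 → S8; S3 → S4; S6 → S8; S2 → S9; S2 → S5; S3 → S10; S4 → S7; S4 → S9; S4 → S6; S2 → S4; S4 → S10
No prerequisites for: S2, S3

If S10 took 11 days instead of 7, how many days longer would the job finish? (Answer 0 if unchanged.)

Critical path before the change: S2→S5→S10 = 8+10+7 = 25 giving 25 days.
Since S10 is critical, the +4 change carries straight to that chain (now 29 days).
No other chain overtakes it, so the finish is 29 days.
Change in finish: 29 − 25 = +4 days.

4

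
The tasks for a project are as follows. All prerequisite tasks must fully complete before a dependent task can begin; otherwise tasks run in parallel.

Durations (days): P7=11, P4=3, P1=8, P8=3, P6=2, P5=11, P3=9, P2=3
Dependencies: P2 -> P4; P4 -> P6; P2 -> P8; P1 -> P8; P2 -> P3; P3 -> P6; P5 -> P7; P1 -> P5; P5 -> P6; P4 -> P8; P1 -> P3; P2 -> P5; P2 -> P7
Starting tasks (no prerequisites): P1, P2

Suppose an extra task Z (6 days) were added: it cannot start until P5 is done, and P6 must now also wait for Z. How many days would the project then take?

30

Originally the project takes 30 days.
With Z inserted, P6 now waits for max(P3, P5, P4, Z).
New critical path: P1→P5→P7 = 8+11+11 = 30 ⇒ 30 days.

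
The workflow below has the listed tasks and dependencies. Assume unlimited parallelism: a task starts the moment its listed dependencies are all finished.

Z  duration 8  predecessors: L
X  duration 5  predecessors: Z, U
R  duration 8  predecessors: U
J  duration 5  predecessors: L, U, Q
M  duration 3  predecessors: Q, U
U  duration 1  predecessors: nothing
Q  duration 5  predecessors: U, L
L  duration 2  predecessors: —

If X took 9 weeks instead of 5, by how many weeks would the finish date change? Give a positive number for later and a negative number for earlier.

4

Actual critical path: L→Z→X = 2+8+5 = 15 ⇒ 15 weeks.
X is on the critical path; changing it to 9 makes that path 19 weeks.
That remains the longest chain; total 19 weeks.
Change in finish: 19 − 15 = +4 weeks.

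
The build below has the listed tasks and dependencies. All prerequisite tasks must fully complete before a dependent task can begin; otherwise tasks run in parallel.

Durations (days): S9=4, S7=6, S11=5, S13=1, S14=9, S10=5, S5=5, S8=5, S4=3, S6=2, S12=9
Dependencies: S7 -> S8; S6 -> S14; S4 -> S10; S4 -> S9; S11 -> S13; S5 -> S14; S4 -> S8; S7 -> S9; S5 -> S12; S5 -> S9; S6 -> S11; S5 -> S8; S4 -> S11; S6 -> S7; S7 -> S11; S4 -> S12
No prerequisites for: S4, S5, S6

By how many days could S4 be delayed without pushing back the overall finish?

2

The longest chain is S5→S12 = 5+9 = 14; overall finish 14 days.
S4 finishes as early as 3 and must finish by 5.
Float = 14 − 12 = 2.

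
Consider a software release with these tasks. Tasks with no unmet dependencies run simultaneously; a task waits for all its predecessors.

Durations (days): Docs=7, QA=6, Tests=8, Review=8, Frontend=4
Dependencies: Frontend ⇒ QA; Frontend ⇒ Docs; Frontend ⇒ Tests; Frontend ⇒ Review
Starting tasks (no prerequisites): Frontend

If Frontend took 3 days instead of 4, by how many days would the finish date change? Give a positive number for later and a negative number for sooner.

Critical path before the change: Frontend→Tests = 4+8 = 12 giving 12 days.
Frontend is on the critical path; changing it to 3 makes that path 11 days.
The critical path is still Frontend→Tests; finish is now 11 days.
Change in finish: 11 − 12 = -1 days.

-1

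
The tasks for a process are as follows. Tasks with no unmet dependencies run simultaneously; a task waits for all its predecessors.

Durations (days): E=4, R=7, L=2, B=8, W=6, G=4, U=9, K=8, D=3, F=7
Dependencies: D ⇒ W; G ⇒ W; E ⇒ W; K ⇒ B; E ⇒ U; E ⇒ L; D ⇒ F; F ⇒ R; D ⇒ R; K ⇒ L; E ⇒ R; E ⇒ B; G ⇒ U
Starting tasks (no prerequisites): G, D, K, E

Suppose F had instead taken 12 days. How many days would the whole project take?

22

Critical path before the change: D→F→R = 3+7+7 = 17 giving 17 days.
F lies on that path, so at 12 days the path becomes 22 days.
That remains the longest chain; total 22 days.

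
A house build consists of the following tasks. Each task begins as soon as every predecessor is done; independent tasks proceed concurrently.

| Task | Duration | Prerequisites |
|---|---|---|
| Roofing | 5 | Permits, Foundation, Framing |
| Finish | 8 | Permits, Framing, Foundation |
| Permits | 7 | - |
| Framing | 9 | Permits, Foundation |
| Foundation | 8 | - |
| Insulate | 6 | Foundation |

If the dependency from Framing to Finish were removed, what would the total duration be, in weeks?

Original critical path: Foundation→Framing→Finish = 8+9+8 = 25 ⇒ 25 weeks.
Without Framing→Finish, Finish's earliest start moves from 17 to 8.
The longest chain is now Foundation→Framing→Roofing = 8+9+5 = 22, so the project takes 22 weeks.

22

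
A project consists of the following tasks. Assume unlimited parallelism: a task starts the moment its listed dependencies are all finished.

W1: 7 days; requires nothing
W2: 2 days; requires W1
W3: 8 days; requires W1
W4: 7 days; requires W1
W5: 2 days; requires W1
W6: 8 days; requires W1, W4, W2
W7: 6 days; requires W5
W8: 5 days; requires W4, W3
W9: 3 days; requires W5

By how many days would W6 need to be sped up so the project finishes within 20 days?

Current finish: 22 days; target: 20.
W6 is on every critical path, so each day cut from W6 cuts the finish by one (this holds down to a finish of 20).
Need 22 − 20 = 2 days off W6 → W6 becomes 6 days, finish becomes 20.

2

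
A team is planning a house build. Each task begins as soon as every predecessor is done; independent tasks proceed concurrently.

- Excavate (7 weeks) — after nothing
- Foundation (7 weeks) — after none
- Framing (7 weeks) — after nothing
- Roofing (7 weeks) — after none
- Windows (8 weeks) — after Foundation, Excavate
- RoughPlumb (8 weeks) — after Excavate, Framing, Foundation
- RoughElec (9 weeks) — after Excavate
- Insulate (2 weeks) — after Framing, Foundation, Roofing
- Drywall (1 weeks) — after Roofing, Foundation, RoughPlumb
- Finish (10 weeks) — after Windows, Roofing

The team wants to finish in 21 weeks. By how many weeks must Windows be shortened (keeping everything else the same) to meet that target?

Current finish: 25 weeks; target: 21.
Windows is on every critical path, so each week cut from Windows cuts the finish by one (this holds down to a finish of 18).
Need 25 − 21 = 4 weeks off Windows → Windows becomes 4 weeks, finish becomes 21.

4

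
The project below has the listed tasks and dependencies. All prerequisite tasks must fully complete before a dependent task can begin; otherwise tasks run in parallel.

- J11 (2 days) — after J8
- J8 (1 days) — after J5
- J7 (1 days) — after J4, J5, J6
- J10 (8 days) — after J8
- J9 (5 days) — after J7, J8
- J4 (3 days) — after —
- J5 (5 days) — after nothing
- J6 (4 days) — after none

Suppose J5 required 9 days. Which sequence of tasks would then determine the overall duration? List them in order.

Critical path before the change: J5→J8→J10 = 5+1+8 = 14 giving 14 days.
Since J5 is critical, the +4 change carries straight to that chain (now 18 days).
That remains the longest chain; total 18 days.

J5, J8, J10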